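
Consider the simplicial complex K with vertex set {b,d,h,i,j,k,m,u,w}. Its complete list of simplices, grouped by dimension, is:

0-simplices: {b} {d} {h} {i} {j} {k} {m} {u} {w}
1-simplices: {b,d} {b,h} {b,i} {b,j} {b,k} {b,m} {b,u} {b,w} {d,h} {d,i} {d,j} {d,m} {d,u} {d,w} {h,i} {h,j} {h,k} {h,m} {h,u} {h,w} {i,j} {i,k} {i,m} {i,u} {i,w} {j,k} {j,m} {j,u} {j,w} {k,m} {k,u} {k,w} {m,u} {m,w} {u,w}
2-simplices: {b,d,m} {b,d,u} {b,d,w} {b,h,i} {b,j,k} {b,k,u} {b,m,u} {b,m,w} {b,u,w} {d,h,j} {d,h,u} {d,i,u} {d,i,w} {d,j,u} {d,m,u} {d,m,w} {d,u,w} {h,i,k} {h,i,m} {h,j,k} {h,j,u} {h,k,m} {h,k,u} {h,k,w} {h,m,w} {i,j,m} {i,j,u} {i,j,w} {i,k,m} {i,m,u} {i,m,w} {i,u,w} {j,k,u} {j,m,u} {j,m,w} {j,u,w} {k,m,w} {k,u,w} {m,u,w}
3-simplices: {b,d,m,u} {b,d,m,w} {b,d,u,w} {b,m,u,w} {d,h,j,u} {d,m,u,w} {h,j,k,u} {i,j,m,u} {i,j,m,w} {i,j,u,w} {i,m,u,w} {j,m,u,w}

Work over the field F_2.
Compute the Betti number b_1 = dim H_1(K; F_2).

n_0=9 n_1=35 n_2=39 n_3=12  [Z2]
∂1: piv[bd,bh,bi,bj,bk,bm,bu,bw] rk=8  ker:dh,di,dj,dm,du,dw,hi,hj,hk,hm,hu,hw,ij,ik,im,iu,iw,jk,jm,ju,jw,km,ku,kw,mu,mw,uw
∂2: piv[bdm,bdu,bdw,bhi,bjk,bku,bmu,bmw,buw,dhj,dhu,diu,diw,dju,hik,him,hjk,hkm,hku,hkw,hmw,ijm,iju,ijw,imu,kuw] rk=26  ker:dmu,dmw,duw,hju,ikm,imw,iuw,jku,jmu,jmw,juw,kmw,muw
∂3: piv[bdmu,bdmw,bduw,bmuw,dhju,hjku,ijmu,ijmw,ijuw,imuw] rk=10  ker:dmuw,jmuw
b_1=(35−8)−26=1

b_1=1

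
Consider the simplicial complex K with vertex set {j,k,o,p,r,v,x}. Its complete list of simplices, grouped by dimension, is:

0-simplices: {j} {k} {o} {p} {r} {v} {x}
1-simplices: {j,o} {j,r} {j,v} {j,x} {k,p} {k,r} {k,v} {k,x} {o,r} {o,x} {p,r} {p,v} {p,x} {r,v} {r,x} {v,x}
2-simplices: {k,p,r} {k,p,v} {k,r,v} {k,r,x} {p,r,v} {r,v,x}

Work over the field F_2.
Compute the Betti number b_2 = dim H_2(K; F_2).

n_0=7 n_1=16 n_2=6  [Z2]
∂1: piv[jo,jr,jv,jx,kp,kr] rk=6  ker:kv,kx,or,ox,pr,pv,px,rv,rx,vx
∂2: piv[kpr,kpv,krv,krx,rvx] rk=5  ker:prv
b_2=(6−5)−0=1

b_2=1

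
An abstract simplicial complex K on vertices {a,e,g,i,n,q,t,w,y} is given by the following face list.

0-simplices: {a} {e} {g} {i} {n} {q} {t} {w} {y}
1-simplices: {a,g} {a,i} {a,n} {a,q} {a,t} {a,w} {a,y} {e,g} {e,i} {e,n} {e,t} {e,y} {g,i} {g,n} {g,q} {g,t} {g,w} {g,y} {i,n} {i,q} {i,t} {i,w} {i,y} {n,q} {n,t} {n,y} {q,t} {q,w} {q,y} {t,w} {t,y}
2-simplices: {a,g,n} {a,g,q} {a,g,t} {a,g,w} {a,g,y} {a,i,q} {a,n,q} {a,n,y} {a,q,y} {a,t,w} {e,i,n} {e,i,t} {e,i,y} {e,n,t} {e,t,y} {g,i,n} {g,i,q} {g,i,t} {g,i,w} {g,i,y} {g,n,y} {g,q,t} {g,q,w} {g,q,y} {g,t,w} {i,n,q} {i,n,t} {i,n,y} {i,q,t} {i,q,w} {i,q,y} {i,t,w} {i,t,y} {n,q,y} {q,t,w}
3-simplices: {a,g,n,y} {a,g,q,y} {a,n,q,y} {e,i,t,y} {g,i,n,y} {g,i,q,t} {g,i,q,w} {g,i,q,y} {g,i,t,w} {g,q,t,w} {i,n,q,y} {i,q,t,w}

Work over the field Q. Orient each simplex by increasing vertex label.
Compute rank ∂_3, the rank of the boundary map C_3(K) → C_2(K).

n_0=9 n_1=31 n_2=35 n_3=12  [Q]
∂1: piv[ag,ai,an,aq,at,aw,ay,eg] rk=8  ker:ei,en,et,ey,gi,gn,gq,gt,gw,gy,in,iq,it,iw,iy,nq,nt,ny,qt,qw,qy,tw,ty
∂2: piv[agn,agq,agt,agw,agy,aiq,anq,any,aqy,atw,ein,eit,eiy,ent,ety,gin,giq,git,giw,giy,gqt,gqw] rk=22  ker:gny,gqy,gtw,inq,int,iny,iqt,iqw,iqy,itw,ity,nqy,qtw
∂3: piv[agny,agqy,anqy,eity,giny,giqt,giqw,giqy,gitw,gqtw,inqy] rk=11  ker:iqtw
rk∂_3=11

rank∂_3=11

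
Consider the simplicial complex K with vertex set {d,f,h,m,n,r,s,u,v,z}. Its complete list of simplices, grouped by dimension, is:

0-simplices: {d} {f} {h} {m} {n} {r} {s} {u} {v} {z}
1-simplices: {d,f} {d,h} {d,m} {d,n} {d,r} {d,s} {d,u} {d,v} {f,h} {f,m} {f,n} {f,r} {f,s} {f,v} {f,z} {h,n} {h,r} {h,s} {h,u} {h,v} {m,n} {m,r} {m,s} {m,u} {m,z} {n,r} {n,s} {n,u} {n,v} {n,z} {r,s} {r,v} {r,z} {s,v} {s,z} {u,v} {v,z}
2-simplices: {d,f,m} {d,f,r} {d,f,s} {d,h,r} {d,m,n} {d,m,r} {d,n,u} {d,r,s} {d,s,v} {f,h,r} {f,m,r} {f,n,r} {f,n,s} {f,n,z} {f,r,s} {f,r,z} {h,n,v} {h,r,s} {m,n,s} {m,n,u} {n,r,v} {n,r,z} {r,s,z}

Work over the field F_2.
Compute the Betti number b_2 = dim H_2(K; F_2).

b_2=3

n_0=10 n_1=37 n_2=23  [Z2]
∂1: piv[df,dh,dm,dn,dr,ds,du,dv,fz] rk=9  ker:fh,fm,fn,fr,fs,fv,hn,hr,hs,hu,hv,mn,mr,ms,mu,mz,nr,ns,nu,nv,nz,rs,rv,rz,sv,sz,uv,vz
∂2: piv[dfm,dfr,dfs,dhr,dmn,dmr,dnu,drs,dsv,fhr,fnr,fns,fnz,frz,hnv,hrs,mns,mnu,nrv,rsz] rk=20  ker:fmr,frs,nrz
b_2=(23−20)−0=3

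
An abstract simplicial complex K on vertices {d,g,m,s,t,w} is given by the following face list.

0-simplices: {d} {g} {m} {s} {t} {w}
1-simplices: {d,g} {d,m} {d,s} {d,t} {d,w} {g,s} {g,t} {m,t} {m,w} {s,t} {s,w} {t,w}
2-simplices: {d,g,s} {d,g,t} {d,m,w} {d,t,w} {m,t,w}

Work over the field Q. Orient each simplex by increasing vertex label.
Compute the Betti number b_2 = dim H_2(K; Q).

b_2=0

n_0=6 n_1=12 n_2=5  [Q]
∂1: piv[dg,dm,ds,dt,dw] rk=5  ker:gs,gt,mt,mw,st,sw,tw
∂2: piv[dgs,dgt,dmw,dtw,mtw] rk=5
b_2=(5−5)−0=0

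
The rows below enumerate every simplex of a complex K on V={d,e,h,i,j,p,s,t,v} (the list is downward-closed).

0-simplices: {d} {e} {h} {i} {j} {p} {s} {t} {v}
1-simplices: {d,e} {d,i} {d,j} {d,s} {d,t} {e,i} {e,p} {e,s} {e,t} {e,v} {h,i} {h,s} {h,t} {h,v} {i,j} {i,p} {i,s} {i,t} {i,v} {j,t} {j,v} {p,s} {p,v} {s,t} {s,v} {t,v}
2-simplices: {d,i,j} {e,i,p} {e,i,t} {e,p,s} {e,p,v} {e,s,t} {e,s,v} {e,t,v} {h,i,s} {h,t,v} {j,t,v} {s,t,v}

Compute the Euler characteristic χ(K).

n_0=9 n_1=26 n_2=12
χ=+9−26+12=-5

χ(K)=-5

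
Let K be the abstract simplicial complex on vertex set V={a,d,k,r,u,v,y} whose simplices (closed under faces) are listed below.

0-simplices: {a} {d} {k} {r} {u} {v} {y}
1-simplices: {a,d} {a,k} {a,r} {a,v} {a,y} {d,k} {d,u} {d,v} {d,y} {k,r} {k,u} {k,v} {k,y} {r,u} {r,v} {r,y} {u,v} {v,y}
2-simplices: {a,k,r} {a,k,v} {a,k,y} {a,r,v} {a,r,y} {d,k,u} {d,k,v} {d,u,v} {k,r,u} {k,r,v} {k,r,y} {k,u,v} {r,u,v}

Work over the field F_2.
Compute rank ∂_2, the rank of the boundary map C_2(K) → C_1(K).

rank∂_2=9

n_0=7 n_1=18 n_2=13  [Z2]
∂1: piv[ad,ak,ar,av,ay,du] rk=6  ker:dk,dv,dy,kr,ku,kv,ky,ru,rv,ry,uv,vy
∂2: piv[akr,akv,aky,arv,ary,dku,dkv,duv,kru] rk=9  ker:krv,kry,kuv,ruv
rk∂_2=9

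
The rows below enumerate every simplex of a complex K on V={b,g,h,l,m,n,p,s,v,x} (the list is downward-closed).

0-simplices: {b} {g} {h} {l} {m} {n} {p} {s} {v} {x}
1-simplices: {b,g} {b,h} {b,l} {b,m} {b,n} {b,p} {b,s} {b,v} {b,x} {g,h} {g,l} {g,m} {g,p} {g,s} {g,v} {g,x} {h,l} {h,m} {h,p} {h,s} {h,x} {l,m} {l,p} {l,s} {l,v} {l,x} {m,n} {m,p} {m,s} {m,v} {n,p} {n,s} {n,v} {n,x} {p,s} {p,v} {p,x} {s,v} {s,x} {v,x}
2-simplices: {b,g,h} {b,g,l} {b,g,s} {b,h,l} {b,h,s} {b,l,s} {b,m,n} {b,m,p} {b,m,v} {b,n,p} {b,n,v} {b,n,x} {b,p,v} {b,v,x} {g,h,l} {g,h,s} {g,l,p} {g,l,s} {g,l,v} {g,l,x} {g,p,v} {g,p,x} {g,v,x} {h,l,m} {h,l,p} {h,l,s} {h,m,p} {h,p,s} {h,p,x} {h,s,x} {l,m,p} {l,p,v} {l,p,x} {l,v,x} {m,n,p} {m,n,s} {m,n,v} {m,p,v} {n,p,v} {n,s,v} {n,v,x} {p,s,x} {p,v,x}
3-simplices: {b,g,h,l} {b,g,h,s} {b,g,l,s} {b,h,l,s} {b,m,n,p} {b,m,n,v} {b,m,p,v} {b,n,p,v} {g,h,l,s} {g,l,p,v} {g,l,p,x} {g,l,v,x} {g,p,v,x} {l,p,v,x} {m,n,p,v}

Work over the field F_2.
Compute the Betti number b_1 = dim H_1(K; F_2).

n_0=10 n_1=40 n_2=43 n_3=15  [Z2]
∂1: piv[bg,bh,bl,bm,bn,bp,bs,bv,bx] rk=9  ker:gh,gl,gm,gp,gs,gv,gx,hl,hm,hp,hs,hx,lm,lp,ls,lv,lx,mn,mp,ms,mv,np,ns,nv,nx,ps,pv,px,sv,sx,vx
∂2: piv[bgh,bgl,bgs,bhl,bhs,bls,bmn,bmp,bmv,bnp,bnv,bnx,bpv,bvx,glp,glv,glx,gpv,gpx,gvx,hlm,hlp,hmp,hps,hpx,hsx,mns,nsv] rk=28  ker:ghl,ghs,gls,hls,lmp,lpv,lpx,lvx,mnp,mnv,mpv,npv,nvx,psx,pvx
∂3: piv[bghl,bghs,bgls,bhls,bmnp,bmnv,bmpv,bnpv,glpv,glpx,glvx,gpvx] rk=12  ker:ghls,lpvx,mnpv
b_1=(40−9)−28=3

b_1=3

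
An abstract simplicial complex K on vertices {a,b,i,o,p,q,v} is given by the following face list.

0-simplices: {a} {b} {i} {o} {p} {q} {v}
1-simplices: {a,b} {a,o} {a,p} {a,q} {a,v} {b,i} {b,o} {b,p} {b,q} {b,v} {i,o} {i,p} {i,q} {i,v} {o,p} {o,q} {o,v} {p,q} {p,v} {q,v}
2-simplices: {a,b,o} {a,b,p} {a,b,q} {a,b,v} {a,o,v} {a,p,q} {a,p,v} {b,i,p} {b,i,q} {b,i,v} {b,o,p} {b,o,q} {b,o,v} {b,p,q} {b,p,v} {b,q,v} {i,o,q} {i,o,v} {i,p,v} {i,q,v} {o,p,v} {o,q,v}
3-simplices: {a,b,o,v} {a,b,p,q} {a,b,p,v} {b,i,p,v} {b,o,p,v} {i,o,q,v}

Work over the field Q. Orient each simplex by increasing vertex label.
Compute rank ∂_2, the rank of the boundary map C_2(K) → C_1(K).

rank∂_2=14

n_0=7 n_1=20 n_2=22 n_3=6  [Q]
∂1: piv[ab,ao,ap,aq,av,bi] rk=6  ker:bo,bp,bq,bv,io,ip,iq,iv,op,oq,ov,pq,pv,qv
∂2: piv[abo,abp,abq,abv,aov,apq,apv,bip,biq,biv,bop,boq,bqv,ioq] rk=14  ker:bov,bpq,bpv,iov,ipv,iqv,opv,oqv
∂3: piv[abov,abpq,abpv,bipv,bopv,ioqv] rk=6
rk∂_2=14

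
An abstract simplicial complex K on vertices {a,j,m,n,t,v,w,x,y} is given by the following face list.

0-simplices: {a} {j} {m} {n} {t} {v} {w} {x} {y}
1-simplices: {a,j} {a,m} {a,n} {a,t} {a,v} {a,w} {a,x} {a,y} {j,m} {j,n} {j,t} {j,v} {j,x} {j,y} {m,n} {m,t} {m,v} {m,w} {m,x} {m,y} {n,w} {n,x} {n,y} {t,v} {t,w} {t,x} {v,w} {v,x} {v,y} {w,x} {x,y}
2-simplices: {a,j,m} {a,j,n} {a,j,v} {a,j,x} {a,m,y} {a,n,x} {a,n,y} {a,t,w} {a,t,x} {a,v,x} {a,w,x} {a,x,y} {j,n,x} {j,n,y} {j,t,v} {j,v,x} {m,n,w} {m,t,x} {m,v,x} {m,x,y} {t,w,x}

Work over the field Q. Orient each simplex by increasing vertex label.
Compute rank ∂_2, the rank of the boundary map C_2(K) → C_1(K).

n_0=9 n_1=31 n_2=21  [Q]
∂1: piv[aj,am,an,at,av,aw,ax,ay] rk=8  ker:jm,jn,jt,jv,jx,jy,mn,mt,mv,mw,mx,my,nw,nx,ny,tv,tw,tx,vw,vx,vy,wx,xy
∂2: piv[ajm,ajn,ajv,ajx,amy,anx,any,atw,atx,avx,awx,axy,jny,jtv,mnw,mtx,mvx,mxy] rk=18  ker:jnx,jvx,twx
rk∂_2=18

rank∂_2=18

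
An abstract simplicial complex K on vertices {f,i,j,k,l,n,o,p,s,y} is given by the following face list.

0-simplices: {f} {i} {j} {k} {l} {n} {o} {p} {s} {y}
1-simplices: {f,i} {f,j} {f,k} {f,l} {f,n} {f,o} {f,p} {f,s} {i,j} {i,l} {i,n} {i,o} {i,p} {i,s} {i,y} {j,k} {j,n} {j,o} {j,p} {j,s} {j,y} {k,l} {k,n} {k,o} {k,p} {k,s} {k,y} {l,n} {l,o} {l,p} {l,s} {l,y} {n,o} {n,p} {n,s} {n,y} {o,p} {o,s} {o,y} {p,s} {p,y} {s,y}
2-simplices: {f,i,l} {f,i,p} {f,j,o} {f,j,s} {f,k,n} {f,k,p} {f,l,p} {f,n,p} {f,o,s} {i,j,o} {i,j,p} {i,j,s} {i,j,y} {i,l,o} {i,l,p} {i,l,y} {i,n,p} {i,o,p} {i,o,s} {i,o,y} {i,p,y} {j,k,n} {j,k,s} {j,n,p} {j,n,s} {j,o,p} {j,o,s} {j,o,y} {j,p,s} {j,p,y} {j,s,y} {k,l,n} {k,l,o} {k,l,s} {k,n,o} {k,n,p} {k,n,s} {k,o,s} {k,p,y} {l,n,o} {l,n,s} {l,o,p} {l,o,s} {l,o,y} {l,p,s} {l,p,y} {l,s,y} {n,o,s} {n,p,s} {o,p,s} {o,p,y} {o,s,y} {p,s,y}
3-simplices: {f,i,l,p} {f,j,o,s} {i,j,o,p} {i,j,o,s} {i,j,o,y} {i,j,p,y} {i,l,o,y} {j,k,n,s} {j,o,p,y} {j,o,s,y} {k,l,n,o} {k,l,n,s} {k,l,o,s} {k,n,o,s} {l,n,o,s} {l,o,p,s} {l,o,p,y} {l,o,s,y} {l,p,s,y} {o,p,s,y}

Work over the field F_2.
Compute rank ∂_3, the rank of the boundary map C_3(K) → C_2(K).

n_0=10 n_1=42 n_2=53 n_3=20  [Z2]
∂1: piv[fi,fj,fk,fl,fn,fo,fp,fs,iy] rk=9  ker:ij,il,in,io,ip,is,jk,jn,jo,jp,js,jy,kl,kn,ko,kp,ks,ky,ln,lo,lp,ls,ly,no,np,ns,ny,op,os,oy,ps,py,sy
∂2: piv[fil,fip,fjo,fjs,fkn,fkp,flp,fnp,fos,ijo,ijp,ijs,ijy,ilo,ily,inp,iop,ioy,ipy,jkn,jks,jnp,jns,jps,jsy,kln,klo,kls,kno,kos,kpy] rk=31  ker:ilp,ios,jop,jos,joy,jpy,knp,kns,lno,lns,lop,los,loy,lps,lpy,lsy,nos,nps,ops,opy,osy,psy
∂3: piv[filp,fjos,ijop,ijos,ijoy,ijpy,iloy,jkns,jopy,josy,klno,klns,klos,knos,lops,lopy,losy,lpsy] rk=18  ker:lnos,opsy
rk∂_3=18

rank∂_3=18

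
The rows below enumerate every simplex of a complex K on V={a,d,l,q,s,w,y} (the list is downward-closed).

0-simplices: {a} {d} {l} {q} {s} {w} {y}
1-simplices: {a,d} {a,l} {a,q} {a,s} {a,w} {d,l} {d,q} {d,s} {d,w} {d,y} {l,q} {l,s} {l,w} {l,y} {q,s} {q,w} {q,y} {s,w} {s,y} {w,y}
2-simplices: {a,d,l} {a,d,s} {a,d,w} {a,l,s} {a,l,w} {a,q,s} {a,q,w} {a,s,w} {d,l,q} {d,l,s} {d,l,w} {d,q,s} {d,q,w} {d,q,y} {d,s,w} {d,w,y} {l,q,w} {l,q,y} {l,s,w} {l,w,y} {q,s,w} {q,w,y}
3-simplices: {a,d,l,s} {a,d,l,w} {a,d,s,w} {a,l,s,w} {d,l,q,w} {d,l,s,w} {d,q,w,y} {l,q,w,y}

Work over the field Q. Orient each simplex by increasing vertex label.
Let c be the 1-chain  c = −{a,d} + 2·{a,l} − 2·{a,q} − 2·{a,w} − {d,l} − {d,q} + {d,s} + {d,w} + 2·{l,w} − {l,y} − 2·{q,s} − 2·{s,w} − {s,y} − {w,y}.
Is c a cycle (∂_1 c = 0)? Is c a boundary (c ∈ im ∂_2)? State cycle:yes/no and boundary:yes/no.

cycle:no boundary:no

n_0=7 n_1=20 n_2=22 n_3=8  [Q]
∂1: piv[ad,al,aq,as,aw,dy] rk=6  ker:dl,dq,ds,dw,lq,ls,lw,ly,qs,qw,qy,sw,sy,wy
∂2: piv[adl,ads,adw,als,alw,aqs,aqw,asw,dlq,dqs,dqy,dwy,lqy] rk=13  ker:dls,dlw,dqw,dsw,lqw,lsw,lwy,qsw,qwy
∂3: piv[adls,adlw,adsw,alsw,dlqw,dqwy,lqwy] rk=7  ker:dlsw
∂1c = 3·{a} − {d} − {q} + 2·{s} − 3·{y}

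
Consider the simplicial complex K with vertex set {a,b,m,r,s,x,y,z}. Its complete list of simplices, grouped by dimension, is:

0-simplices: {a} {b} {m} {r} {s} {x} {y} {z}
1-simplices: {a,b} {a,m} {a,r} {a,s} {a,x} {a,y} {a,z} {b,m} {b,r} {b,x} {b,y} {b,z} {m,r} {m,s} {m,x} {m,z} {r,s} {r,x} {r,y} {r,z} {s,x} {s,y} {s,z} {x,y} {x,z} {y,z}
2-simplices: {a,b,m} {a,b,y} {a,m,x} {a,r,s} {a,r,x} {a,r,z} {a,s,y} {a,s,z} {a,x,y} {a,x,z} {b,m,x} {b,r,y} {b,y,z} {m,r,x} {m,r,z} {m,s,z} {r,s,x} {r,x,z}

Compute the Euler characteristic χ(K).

n_0=8 n_1=26 n_2=18
χ=+8−26+18=0

χ(K)=0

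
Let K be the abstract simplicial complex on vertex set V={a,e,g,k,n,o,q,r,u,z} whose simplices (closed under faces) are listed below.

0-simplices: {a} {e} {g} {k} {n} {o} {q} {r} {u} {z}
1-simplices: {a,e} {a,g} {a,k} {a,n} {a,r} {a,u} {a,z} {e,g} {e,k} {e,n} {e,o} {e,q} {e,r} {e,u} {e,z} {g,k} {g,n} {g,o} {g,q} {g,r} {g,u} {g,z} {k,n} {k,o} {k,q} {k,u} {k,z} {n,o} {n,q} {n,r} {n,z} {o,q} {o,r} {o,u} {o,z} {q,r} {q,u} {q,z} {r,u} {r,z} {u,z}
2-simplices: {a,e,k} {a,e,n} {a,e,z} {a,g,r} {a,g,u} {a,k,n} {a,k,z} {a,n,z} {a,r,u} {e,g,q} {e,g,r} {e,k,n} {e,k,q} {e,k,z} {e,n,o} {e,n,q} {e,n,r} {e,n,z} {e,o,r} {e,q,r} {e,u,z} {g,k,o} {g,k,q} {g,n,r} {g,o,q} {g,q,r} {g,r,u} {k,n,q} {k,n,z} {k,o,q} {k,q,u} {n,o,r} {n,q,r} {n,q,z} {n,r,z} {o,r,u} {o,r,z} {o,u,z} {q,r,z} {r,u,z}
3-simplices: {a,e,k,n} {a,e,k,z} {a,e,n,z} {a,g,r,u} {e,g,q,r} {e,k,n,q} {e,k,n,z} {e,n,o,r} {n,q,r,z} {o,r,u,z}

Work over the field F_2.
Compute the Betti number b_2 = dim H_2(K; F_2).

b_2=2

n_0=10 n_1=41 n_2=40 n_3=10  [Z2]
∂1: piv[ae,ag,ak,an,ar,au,az,eo,eq] rk=9  ker:eg,ek,en,er,eu,ez,gk,gn,go,gq,gr,gu,gz,kn,ko,kq,ku,kz,no,nq,nr,nz,oq,or,ou,oz,qr,qu,qz,ru,rz,uz
∂2: piv[aek,aen,aez,agr,agu,akn,akz,anz,aru,egq,egr,ekq,eno,enq,enr,eor,eqr,euz,gko,gkq,gnr,goq,kqu,nqz,nrz,oru,orz,ouz] rk=28  ker:ekn,ekz,enz,gqr,gru,knq,knz,koq,nor,nqr,qrz,ruz
∂3: piv[aekn,aekz,aenz,agru,egqr,eknq,eknz,enor,nqrz,oruz] rk=10
b_2=(40−28)−10=2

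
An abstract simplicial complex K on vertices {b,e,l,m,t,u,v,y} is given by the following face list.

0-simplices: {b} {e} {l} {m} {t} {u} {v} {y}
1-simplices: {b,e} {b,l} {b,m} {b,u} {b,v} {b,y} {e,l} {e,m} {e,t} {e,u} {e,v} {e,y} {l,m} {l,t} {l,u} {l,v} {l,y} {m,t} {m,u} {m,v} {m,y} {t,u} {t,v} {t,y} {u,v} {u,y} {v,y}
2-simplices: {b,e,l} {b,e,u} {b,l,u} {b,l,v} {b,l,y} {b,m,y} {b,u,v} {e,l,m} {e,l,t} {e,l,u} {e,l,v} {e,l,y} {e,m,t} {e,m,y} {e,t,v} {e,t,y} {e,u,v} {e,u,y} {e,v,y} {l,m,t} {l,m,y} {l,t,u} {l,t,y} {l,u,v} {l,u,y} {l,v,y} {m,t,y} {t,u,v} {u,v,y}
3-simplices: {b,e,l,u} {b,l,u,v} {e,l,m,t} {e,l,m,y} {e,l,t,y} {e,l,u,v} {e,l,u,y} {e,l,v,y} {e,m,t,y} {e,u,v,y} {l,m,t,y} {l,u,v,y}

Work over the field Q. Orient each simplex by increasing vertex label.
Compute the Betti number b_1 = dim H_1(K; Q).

n_0=8 n_1=27 n_2=29 n_3=12  [Q]
∂1: piv[be,bl,bm,bu,bv,by,et] rk=7  ker:el,em,eu,ev,ey,lm,lt,lu,lv,ly,mt,mu,mv,my,tu,tv,ty,uv,uy,vy
∂2: piv[bel,beu,blu,blv,bly,bmy,buv,elm,elt,elv,ely,emt,emy,etv,ety,euy,evy,ltu] rk=18  ker:elu,euv,lmt,lmy,lty,luv,luy,lvy,mty,tuv,uvy
∂3: piv[belu,bluv,elmt,elmy,elty,eluv,eluy,elvy,emty,euvy] rk=10  ker:lmty,luvy
b_1=(27−7)−18=2

b_1=2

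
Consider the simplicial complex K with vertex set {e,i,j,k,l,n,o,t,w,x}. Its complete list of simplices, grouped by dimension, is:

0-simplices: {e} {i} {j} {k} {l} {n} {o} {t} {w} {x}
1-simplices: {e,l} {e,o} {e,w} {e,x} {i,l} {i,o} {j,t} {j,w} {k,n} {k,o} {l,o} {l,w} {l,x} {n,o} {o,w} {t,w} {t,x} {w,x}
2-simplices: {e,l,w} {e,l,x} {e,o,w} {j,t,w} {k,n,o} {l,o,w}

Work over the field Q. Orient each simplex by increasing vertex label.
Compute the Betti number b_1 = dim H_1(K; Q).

n_0=10 n_1=18 n_2=6  [Q]
∂1: piv[el,eo,ew,ex,il,jt,jw,kn,ko] rk=9  ker:io,lo,lw,lx,no,ow,tw,tx,wx
∂2: piv[elw,elx,eow,jtw,kno,low] rk=6
b_1=(18−9)−6=3

b_1=3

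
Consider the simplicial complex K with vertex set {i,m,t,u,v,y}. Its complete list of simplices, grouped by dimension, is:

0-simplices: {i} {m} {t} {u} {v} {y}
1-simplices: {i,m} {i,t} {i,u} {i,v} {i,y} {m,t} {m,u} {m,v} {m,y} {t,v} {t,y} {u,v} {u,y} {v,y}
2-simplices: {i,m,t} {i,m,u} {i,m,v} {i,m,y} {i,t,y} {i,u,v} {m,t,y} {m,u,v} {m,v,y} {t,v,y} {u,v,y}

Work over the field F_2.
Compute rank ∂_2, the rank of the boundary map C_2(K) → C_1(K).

n_0=6 n_1=14 n_2=11  [Z2]
∂1: piv[im,it,iu,iv,iy] rk=5  ker:mt,mu,mv,my,tv,ty,uv,uy,vy
∂2: piv[imt,imu,imv,imy,ity,iuv,mvy,tvy,uvy] rk=9  ker:mty,muv
rk∂_2=9

rank∂_2=9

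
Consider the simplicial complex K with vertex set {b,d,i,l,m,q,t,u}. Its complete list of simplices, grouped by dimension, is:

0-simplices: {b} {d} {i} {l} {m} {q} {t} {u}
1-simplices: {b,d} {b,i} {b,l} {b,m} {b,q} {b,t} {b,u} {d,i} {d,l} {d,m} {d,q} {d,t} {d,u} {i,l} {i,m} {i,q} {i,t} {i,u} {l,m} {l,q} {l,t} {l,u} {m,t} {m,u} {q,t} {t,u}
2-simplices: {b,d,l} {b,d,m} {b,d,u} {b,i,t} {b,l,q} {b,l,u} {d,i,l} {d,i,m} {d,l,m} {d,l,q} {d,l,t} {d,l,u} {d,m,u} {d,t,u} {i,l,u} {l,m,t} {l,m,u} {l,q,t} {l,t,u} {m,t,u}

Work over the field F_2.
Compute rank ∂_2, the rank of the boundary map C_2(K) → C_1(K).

rank∂_2=16

n_0=8 n_1=26 n_2=20  [Z2]
∂1: piv[bd,bi,bl,bm,bq,bt,bu] rk=7  ker:di,dl,dm,dq,dt,du,il,im,iq,it,iu,lm,lq,lt,lu,mt,mu,qt,tu
∂2: piv[bdl,bdm,bdu,bit,blq,blu,dil,dim,dlm,dlq,dlt,dmu,dtu,ilu,lmt,lqt] rk=16  ker:dlu,lmu,ltu,mtu
rk∂_2=16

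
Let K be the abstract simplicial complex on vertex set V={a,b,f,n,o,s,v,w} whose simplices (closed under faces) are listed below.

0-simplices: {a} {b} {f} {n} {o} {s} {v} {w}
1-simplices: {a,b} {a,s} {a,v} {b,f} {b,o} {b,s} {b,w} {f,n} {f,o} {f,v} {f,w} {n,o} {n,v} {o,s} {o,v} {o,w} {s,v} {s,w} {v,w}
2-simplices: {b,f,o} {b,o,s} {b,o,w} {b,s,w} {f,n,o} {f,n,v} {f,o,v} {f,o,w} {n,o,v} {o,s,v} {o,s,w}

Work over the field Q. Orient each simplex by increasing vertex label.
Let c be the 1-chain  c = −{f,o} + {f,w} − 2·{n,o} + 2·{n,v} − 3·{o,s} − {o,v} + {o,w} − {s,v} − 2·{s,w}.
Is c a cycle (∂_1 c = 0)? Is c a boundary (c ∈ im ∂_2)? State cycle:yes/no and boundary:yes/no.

cycle:yes boundary:yes

n_0=8 n_1=19 n_2=11  [Q]
∂1: piv[ab,as,av,bf,bo,bw,fn] rk=7  ker:bs,fo,fv,fw,no,nv,os,ov,ow,sv,sw,vw
∂2: piv[bfo,bos,bow,bsw,fno,fnv,fov,fow,osv] rk=9  ker:nov,osw
∂1c = 0
c vs im∂2: reduces to 0 ⇒ boundary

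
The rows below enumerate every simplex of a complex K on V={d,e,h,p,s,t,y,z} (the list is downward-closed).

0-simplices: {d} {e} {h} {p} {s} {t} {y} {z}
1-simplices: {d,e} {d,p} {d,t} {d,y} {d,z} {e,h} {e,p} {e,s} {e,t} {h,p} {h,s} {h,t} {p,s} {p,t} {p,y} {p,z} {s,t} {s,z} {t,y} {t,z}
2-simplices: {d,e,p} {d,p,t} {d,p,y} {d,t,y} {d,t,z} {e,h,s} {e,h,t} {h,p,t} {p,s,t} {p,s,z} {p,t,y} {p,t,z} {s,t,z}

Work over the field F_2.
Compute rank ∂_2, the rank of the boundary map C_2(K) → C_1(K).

rank∂_2=11

n_0=8 n_1=20 n_2=13  [Z2]
∂1: piv[de,dp,dt,dy,dz,eh,es] rk=7  ker:ep,et,hp,hs,ht,ps,pt,py,pz,st,sz,ty,tz
∂2: piv[dep,dpt,dpy,dty,dtz,ehs,eht,hpt,pst,psz,ptz] rk=11  ker:pty,stz
rk∂_2=11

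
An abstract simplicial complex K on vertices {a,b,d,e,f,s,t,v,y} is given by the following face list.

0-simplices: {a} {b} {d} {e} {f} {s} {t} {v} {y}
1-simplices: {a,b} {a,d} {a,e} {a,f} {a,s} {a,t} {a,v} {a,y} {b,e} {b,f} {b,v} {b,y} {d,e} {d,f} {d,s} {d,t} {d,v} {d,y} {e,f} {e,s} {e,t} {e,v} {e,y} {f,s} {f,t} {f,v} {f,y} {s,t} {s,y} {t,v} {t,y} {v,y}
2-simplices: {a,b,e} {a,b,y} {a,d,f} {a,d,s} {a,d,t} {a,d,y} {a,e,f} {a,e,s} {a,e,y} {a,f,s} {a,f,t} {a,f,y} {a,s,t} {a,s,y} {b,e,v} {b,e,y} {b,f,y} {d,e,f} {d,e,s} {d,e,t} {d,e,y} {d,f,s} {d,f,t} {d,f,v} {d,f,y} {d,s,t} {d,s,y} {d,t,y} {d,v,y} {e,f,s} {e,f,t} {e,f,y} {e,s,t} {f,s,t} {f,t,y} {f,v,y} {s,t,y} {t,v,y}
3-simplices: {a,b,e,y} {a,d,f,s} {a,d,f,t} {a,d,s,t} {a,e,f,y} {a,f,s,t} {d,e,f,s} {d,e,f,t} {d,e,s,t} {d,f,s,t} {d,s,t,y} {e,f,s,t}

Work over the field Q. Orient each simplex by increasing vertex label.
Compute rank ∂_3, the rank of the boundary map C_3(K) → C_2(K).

rank∂_3=10

n_0=9 n_1=32 n_2=38 n_3=12  [Q]
∂1: piv[ab,ad,ae,af,as,at,av,ay] rk=8  ker:be,bf,bv,by,de,df,ds,dt,dv,dy,ef,es,et,ev,ey,fs,ft,fv,fy,st,sy,tv,ty,vy
∂2: piv[abe,aby,adf,ads,adt,ady,aef,aes,aey,afs,aft,afy,ast,asy,bev,bfy,def,det,dfv,dty,dvy,tvy] rk=22  ker:bey,des,dey,dfs,dft,dfy,dst,dsy,efs,eft,efy,est,fst,fty,fvy,sty
∂3: piv[abey,adfs,adft,adst,aefy,afst,defs,deft,dest,dsty] rk=10  ker:dfst,efst
rk∂_3=10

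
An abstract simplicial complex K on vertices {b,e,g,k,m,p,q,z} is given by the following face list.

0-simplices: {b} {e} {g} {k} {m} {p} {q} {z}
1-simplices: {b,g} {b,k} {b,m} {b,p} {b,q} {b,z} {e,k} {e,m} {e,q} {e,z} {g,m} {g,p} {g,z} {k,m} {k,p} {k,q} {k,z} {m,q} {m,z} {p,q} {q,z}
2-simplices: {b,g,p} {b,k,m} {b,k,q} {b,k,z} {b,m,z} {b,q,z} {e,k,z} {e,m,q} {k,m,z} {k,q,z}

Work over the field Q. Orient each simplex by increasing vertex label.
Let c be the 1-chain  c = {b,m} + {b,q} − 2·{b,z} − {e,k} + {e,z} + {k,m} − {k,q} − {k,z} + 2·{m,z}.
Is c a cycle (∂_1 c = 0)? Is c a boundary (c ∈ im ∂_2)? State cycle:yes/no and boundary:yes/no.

cycle:yes boundary:yes

n_0=8 n_1=21 n_2=10  [Q]
∂1: piv[bg,bk,bm,bp,bq,bz,ek] rk=7  ker:em,eq,ez,gm,gp,gz,km,kp,kq,kz,mq,mz,pq,qz
∂2: piv[bgp,bkm,bkq,bkz,bmz,bqz,ekz,emq] rk=8  ker:kmz,kqz
∂1c = 0
c vs im∂2: reduces to 0 ⇒ boundary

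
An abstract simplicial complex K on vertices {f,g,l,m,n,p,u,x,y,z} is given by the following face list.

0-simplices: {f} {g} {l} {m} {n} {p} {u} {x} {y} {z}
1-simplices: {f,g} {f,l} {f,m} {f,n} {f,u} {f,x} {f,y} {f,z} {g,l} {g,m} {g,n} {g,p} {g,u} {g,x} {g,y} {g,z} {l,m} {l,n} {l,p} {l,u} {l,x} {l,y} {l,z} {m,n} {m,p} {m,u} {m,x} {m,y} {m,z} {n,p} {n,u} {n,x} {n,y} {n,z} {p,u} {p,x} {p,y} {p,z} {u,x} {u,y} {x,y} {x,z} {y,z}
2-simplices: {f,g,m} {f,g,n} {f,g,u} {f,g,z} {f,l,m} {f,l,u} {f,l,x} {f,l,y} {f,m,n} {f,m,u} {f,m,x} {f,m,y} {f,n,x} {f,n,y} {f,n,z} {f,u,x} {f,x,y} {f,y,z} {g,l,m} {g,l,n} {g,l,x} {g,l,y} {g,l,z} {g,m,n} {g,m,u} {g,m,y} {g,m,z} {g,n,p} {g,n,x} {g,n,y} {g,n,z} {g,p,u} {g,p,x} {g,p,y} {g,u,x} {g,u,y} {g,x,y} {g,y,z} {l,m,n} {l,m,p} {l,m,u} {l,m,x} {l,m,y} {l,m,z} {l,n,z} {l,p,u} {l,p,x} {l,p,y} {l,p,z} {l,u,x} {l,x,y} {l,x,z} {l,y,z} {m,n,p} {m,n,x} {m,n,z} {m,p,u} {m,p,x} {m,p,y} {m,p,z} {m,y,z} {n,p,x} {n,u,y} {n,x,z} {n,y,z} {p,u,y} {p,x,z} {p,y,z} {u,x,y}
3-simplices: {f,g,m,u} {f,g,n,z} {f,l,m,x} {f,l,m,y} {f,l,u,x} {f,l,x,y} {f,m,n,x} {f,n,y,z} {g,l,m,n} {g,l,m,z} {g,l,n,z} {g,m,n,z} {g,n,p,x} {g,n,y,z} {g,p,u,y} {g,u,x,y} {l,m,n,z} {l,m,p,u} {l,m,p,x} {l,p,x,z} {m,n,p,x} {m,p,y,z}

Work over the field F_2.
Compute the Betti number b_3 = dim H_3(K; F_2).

b_3=1

n_0=10 n_1=43 n_2=69 n_3=22  [Z2]
∂1: piv[fg,fl,fm,fn,fu,fx,fy,fz,gp] rk=9  ker:gl,gm,gn,gu,gx,gy,gz,lm,ln,lp,lu,lx,ly,lz,mn,mp,mu,mx,my,mz,np,nu,nx,ny,nz,pu,px,py,pz,ux,uy,xy,xz,yz
∂2: piv[fgm,fgn,fgu,fgz,flm,flu,flx,fly,fmn,fmu,fmx,fmy,fnx,fny,fnz,fux,fxy,fyz,glm,gln,glx,gly,glz,gmz,gnp,gpu,gpx,gpy,guy,lmp,lpu,lpz,lxz,nuy] rk=34  ker:gmn,gmu,gmy,gnx,gny,gnz,gux,gxy,gyz,lmn,lmu,lmx,lmy,lmz,lnz,lpx,lpy,lux,lxy,lyz,mnp,mnx,mnz,mpu,mpx,mpy,mpz,myz,npx,nxz,nyz,puy,pxz,pyz,uxy
∂3: piv[fgmu,fgnz,flmx,flmy,flux,flxy,fmnx,fnyz,glmn,glmz,glnz,gmnz,gnpx,gnyz,gpuy,guxy,lmpu,lmpx,lpxz,mnpx,mpyz] rk=21  ker:lmnz
b_3=(22−21)−0=1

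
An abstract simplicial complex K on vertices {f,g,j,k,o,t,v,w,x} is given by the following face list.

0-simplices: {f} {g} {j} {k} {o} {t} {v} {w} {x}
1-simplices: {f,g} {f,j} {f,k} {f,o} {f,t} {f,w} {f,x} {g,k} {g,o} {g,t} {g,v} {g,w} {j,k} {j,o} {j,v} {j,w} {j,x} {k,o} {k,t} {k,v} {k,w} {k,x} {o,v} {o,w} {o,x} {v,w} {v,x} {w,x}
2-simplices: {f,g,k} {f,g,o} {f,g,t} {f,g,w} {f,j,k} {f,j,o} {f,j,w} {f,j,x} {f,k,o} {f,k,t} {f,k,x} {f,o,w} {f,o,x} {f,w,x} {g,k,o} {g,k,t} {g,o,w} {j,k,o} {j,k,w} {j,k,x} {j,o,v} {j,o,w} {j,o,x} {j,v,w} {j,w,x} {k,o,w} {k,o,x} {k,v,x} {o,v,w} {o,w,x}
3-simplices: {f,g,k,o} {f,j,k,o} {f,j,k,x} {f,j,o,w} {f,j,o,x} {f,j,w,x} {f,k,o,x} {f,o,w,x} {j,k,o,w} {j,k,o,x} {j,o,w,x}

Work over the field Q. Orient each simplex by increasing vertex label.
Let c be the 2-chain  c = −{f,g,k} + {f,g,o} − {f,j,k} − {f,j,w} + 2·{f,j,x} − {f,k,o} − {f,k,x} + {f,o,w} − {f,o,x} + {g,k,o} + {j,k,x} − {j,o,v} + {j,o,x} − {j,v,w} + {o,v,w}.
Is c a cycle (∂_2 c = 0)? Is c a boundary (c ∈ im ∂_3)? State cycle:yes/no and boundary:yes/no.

cycle:yes boundary:no

n_0=9 n_1=28 n_2=30 n_3=11  [Q]
∂1: piv[fg,fj,fk,fo,ft,fw,fx,gv] rk=8  ker:gk,go,gt,gw,jk,jo,jv,jw,jx,ko,kt,kv,kw,kx,ov,ow,ox,vw,vx,wx
∂2: piv[fgk,fgo,fgt,fgw,fjk,fjo,fjw,fjx,fko,fkt,fkx,fow,fox,fwx,jkw,jov,jvw,kvx] rk=18  ker:gko,gkt,gow,jko,jkx,jow,jox,jwx,kow,kox,ovw,owx
∂3: piv[fgko,fjko,fjkx,fjow,fjox,fjwx,fkox,fowx,jkow] rk=9  ker:jkox,jowx
∂2c = 0
c vs im∂3: residual ≠ 0 ⇒ not boundary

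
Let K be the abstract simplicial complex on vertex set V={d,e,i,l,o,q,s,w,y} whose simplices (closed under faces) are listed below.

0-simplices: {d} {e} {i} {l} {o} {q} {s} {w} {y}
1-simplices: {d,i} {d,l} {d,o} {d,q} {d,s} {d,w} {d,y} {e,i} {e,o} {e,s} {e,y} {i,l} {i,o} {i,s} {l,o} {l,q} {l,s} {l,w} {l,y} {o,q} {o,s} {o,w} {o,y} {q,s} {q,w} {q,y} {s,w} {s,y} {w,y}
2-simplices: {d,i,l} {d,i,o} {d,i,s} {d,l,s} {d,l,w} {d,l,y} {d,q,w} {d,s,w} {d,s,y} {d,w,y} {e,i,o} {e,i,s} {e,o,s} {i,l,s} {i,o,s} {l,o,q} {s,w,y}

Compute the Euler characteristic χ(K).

χ(K)=-3

n_0=9 n_1=29 n_2=17
χ=+9−29+17=-3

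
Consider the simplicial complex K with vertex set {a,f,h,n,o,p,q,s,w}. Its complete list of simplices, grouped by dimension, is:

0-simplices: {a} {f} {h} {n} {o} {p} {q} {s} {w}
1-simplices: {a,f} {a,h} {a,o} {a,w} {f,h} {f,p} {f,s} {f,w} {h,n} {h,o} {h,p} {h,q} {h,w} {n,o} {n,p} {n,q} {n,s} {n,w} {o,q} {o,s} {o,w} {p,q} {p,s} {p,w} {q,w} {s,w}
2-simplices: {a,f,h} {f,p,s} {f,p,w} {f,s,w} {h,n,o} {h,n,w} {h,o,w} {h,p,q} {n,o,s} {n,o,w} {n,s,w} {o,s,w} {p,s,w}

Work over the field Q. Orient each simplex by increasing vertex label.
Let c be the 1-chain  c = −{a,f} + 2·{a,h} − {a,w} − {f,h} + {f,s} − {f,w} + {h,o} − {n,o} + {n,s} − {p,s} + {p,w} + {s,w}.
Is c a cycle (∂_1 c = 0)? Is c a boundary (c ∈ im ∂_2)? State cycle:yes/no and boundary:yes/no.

cycle:yes boundary:no

n_0=9 n_1=26 n_2=13  [Q]
∂1: piv[af,ah,ao,aw,fp,fs,hn,hq] rk=8  ker:fh,fw,ho,hp,hw,no,np,nq,ns,nw,oq,os,ow,pq,ps,pw,qw,sw
∂2: piv[afh,fps,fpw,fsw,hno,hnw,how,hpq,nos,nsw] rk=10  ker:now,osw,psw
∂1c = 0
c vs im∂2: residual ≠ 0 ⇒ not boundary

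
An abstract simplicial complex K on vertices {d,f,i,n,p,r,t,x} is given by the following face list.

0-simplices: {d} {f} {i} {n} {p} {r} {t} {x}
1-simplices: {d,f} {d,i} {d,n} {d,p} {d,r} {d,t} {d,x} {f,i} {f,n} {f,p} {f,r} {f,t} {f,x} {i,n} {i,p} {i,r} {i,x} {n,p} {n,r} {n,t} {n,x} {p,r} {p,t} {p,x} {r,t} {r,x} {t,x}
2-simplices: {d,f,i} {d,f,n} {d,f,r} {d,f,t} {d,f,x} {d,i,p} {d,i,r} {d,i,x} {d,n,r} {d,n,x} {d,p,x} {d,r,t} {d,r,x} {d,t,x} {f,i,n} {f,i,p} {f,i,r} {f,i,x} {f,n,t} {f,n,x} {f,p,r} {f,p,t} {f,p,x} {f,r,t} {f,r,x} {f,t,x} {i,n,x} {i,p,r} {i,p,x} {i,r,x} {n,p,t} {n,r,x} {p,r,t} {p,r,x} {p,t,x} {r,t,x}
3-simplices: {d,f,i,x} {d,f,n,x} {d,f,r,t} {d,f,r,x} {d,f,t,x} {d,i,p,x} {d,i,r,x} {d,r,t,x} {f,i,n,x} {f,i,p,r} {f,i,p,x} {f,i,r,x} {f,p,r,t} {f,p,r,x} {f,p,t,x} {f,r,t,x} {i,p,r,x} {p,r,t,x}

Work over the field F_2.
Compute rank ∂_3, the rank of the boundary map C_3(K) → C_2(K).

rank∂_3=15

n_0=8 n_1=27 n_2=36 n_3=18  [Z2]
∂1: piv[df,di,dn,dp,dr,dt,dx] rk=7  ker:fi,fn,fp,fr,ft,fx,in,ip,ir,ix,np,nr,nt,nx,pr,pt,px,rt,rx,tx
∂2: piv[dfi,dfn,dfr,dft,dfx,dip,dir,dix,dnr,dnx,dpx,drt,drx,dtx,fin,fip,fnt,fpr,fpt,npt] rk=20  ker:fir,fix,fnx,fpx,frt,frx,ftx,inx,ipr,ipx,irx,nrx,prt,prx,ptx,rtx
∂3: piv[dfix,dfnx,dfrt,dfrx,dftx,dipx,dirx,drtx,finx,fipr,fipx,firx,fprt,fprx,fptx] rk=15  ker:frtx,iprx,prtx
rk∂_3=15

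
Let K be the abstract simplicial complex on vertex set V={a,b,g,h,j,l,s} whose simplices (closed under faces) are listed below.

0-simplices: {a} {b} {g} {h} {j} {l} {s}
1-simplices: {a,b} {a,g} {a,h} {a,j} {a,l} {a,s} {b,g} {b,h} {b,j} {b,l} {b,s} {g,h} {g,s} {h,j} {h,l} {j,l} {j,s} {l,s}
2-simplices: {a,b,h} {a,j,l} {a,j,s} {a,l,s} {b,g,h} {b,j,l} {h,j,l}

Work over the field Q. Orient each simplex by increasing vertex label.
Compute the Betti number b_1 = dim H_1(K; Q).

n_0=7 n_1=18 n_2=7  [Q]
∂1: piv[ab,ag,ah,aj,al,as] rk=6  ker:bg,bh,bj,bl,bs,gh,gs,hj,hl,jl,js,ls
∂2: piv[abh,ajl,ajs,als,bgh,bjl,hjl] rk=7
b_1=(18−6)−7=5

b_1=5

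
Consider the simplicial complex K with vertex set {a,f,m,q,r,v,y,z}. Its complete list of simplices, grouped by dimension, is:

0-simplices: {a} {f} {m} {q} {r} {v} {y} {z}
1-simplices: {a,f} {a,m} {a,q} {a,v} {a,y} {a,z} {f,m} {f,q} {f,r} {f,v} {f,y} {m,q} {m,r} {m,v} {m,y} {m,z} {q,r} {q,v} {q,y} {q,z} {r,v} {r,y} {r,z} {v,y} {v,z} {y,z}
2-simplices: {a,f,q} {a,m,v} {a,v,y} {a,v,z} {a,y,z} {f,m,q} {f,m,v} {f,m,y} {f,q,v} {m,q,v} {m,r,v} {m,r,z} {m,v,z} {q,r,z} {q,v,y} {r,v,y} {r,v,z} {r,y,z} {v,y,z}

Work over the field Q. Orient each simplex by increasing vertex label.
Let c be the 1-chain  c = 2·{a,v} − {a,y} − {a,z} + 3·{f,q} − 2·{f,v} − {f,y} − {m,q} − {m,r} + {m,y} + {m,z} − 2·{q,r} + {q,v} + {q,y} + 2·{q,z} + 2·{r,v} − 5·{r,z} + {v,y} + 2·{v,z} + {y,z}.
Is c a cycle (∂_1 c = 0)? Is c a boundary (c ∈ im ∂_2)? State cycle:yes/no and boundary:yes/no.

cycle:yes boundary:yes

n_0=8 n_1=26 n_2=19  [Q]
∂1: piv[af,am,aq,av,ay,az,fr] rk=7  ker:fm,fq,fv,fy,mq,mr,mv,my,mz,qr,qv,qy,qz,rv,ry,rz,vy,vz,yz
∂2: piv[afq,amv,avy,avz,ayz,fmq,fmv,fmy,fqv,mrv,mrz,mvz,qrz,qvy,rvy] rk=15  ker:mqv,rvz,ryz,vyz
∂1c = 0
c vs im∂2: reduces to 0 ⇒ boundary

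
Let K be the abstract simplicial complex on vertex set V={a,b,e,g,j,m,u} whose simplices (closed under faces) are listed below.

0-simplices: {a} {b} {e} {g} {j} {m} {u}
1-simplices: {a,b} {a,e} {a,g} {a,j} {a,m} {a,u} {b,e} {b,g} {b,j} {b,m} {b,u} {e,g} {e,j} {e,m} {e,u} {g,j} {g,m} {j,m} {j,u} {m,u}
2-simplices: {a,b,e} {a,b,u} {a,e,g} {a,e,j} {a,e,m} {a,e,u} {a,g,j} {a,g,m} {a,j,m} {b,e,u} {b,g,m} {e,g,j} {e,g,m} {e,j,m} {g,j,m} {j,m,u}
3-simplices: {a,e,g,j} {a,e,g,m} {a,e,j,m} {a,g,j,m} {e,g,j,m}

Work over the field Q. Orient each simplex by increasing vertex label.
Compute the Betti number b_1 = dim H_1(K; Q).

b_1=3

n_0=7 n_1=20 n_2=16 n_3=5  [Q]
∂1: piv[ab,ae,ag,aj,am,au] rk=6  ker:be,bg,bj,bm,bu,eg,ej,em,eu,gj,gm,jm,ju,mu
∂2: piv[abe,abu,aeg,aej,aem,aeu,agj,agm,ajm,bgm,jmu] rk=11  ker:beu,egj,egm,ejm,gjm
∂3: piv[aegj,aegm,aejm,agjm] rk=4  ker:egjm
b_1=(20−6)−11=3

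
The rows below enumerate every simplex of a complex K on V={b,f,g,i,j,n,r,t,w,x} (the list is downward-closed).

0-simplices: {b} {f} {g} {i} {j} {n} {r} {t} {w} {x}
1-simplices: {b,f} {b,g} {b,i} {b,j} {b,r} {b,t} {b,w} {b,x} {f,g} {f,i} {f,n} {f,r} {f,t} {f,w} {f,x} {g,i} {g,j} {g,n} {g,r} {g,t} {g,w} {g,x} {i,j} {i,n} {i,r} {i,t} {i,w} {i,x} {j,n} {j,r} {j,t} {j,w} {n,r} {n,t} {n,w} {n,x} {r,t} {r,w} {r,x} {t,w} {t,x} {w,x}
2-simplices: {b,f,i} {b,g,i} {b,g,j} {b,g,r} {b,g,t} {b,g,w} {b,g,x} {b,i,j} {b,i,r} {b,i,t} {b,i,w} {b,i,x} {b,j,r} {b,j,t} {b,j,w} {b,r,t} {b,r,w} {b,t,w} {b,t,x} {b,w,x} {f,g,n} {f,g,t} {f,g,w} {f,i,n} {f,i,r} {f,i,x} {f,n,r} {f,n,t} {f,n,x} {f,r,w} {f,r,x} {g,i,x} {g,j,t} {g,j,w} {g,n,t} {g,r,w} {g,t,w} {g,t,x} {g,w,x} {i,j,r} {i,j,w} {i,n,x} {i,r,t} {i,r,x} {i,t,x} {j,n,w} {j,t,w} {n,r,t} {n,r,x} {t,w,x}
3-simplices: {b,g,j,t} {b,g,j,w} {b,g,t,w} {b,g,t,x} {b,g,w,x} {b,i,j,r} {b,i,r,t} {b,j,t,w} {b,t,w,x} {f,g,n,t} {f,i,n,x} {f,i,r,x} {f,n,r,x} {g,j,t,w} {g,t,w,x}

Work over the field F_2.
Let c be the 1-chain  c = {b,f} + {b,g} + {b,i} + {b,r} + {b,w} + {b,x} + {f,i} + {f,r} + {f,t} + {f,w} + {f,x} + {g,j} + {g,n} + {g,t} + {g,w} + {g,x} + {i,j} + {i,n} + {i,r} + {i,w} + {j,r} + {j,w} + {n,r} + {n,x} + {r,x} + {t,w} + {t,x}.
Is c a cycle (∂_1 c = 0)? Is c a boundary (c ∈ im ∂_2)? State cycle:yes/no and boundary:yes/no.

n_0=10 n_1=42 n_2=50 n_3=15  [Z2]
∂1: piv[bf,bg,bi,bj,br,bt,bw,bx,fn] rk=9  ker:fg,fi,fr,ft,fw,fx,gi,gj,gn,gr,gt,gw,gx,ij,in,ir,it,iw,ix,jn,jr,jt,jw,nr,nt,nw,nx,rt,rw,rx,tw,tx,wx
∂2: piv[bfi,bgi,bgj,bgr,bgt,bgw,bgx,bij,bir,bit,biw,bix,bjr,bjt,bjw,brt,brw,btw,btx,bwx,fgn,fgt,fgw,fin,fir,fix,fnr,fnt,fnx,frw,frx,jnw] rk=32  ker:gix,gjt,gjw,gnt,grw,gtw,gtx,gwx,ijr,ijw,inx,irt,irx,itx,jtw,nrt,nrx,twx
∂3: piv[bgjt,bgjw,bgtw,bgtx,bgwx,bijr,birt,bjtw,btwx,fgnt,finx,firx,fnrx] rk=13  ker:gjtw,gtwx
∂1c = 0
c vs im∂2: reduces to 0 ⇒ boundary

cycle:yes boundary:yes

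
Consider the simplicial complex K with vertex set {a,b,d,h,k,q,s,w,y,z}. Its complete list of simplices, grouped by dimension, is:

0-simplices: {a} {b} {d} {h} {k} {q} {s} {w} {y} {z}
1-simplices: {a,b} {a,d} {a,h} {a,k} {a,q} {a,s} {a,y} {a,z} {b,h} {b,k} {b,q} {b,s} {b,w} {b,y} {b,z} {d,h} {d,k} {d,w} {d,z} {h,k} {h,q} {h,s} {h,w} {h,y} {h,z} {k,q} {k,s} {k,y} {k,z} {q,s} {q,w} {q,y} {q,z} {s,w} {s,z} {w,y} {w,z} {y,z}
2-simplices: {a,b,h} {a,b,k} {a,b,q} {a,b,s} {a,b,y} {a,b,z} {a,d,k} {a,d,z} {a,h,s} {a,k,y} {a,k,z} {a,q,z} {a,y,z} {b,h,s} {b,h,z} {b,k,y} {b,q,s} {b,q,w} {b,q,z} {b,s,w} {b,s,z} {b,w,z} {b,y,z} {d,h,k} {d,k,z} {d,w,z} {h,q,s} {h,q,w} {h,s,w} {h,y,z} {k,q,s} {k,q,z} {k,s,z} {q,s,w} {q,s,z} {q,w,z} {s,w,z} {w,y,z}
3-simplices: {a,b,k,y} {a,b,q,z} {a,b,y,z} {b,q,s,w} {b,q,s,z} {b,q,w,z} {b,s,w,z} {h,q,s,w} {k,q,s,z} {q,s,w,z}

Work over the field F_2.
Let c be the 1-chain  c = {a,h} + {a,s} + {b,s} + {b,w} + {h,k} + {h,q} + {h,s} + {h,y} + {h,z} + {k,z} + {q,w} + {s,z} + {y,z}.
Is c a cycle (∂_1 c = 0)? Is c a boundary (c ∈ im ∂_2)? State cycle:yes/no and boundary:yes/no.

n_0=10 n_1=38 n_2=38 n_3=10  [Z2]
∂1: piv[ab,ad,ah,ak,aq,as,ay,az,bw] rk=9  ker:bh,bk,bq,bs,by,bz,dh,dk,dw,dz,hk,hq,hs,hw,hy,hz,kq,ks,ky,kz,qs,qw,qy,qz,sw,sz,wy,wz,yz
∂2: piv[abh,abk,abq,abs,aby,abz,adk,adz,ahs,aky,akz,aqz,ayz,bhz,bqs,bqw,bsw,bsz,bwz,dhk,dwz,hqs,hqw,hyz,kqs,kqz,wyz] rk=27  ker:bhs,bky,bqz,byz,dkz,hsw,ksz,qsw,qsz,qwz,swz
∂3: piv[abky,abqz,abyz,bqsw,bqsz,bqwz,bswz,hqsw,kqsz] rk=9  ker:qswz
∂1c = 0
c vs im∂2: residual ≠ 0 ⇒ not boundary

cycle:yes boundary:no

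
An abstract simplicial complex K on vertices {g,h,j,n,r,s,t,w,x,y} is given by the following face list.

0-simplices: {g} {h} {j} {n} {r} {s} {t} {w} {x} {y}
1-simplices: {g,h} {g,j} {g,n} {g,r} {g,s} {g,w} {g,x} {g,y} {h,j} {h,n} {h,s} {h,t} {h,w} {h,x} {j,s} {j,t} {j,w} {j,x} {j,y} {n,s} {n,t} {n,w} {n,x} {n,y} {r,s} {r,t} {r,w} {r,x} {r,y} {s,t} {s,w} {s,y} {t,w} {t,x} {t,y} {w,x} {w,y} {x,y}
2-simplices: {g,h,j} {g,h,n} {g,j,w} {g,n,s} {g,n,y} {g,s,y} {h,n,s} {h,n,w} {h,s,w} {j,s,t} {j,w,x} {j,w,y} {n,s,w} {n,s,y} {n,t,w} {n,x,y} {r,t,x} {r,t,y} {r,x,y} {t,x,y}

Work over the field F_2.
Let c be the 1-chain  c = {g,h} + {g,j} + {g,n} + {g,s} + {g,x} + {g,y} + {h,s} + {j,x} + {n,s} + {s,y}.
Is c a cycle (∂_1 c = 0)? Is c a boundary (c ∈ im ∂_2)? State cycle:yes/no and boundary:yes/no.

cycle:yes boundary:no

n_0=10 n_1=38 n_2=20  [Z2]
∂1: piv[gh,gj,gn,gr,gs,gw,gx,gy,ht] rk=9  ker:hj,hn,hs,hw,hx,js,jt,jw,jx,jy,ns,nt,nw,nx,ny,rs,rt,rw,rx,ry,st,sw,sy,tw,tx,ty,wx,wy,xy
∂2: piv[ghj,ghn,gjw,gns,gny,gsy,hns,hnw,hsw,jst,jwx,jwy,ntw,nxy,rtx,rty,rxy] rk=17  ker:nsw,nsy,txy
∂1c = 0
c vs im∂2: residual ≠ 0 ⇒ not boundary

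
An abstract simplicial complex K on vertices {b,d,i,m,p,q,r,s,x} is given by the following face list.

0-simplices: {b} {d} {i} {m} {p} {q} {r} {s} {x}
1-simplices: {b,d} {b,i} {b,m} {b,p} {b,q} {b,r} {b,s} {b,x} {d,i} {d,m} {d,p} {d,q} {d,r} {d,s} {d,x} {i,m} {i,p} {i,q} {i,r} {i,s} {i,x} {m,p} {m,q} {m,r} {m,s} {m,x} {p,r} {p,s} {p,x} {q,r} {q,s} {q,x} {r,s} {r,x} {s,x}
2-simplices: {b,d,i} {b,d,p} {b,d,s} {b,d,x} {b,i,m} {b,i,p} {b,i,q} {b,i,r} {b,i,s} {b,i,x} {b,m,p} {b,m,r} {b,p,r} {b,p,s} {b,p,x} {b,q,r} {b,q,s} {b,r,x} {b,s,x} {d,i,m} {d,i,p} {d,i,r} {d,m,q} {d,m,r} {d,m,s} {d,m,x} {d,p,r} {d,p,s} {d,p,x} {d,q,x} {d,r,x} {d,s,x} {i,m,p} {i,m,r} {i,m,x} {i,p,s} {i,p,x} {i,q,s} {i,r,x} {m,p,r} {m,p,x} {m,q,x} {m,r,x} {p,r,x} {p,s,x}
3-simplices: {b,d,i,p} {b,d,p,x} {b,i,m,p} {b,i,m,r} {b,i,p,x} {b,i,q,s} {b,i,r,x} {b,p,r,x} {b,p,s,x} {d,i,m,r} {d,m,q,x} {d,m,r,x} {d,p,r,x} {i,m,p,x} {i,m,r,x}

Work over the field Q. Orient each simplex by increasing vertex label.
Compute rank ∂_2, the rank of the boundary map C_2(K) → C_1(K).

n_0=9 n_1=35 n_2=45 n_3=15  [Q]
∂1: piv[bd,bi,bm,bp,bq,br,bs,bx] rk=8  ker:di,dm,dp,dq,dr,ds,dx,im,ip,iq,ir,is,ix,mp,mq,mr,ms,mx,pr,ps,px,qr,qs,qx,rs,rx,sx
∂2: piv[bdi,bdp,bds,bdx,bim,bip,biq,bir,bis,bix,bmp,bmr,bpr,bps,bpx,bqr,bqs,brx,bsx,dim,dir,dmq,dms,dmx,dqx] rk=25  ker:dip,dmr,dpr,dps,dpx,drx,dsx,imp,imr,imx,ips,ipx,iqs,irx,mpr,mpx,mqx,mrx,prx,psx
∂3: piv[bdip,bdpx,bimp,bimr,bipx,biqs,birx,bprx,bpsx,dimr,dmqx,dmrx,dprx,impx,imrx] rk=15
rk∂_2=25

rank∂_2=25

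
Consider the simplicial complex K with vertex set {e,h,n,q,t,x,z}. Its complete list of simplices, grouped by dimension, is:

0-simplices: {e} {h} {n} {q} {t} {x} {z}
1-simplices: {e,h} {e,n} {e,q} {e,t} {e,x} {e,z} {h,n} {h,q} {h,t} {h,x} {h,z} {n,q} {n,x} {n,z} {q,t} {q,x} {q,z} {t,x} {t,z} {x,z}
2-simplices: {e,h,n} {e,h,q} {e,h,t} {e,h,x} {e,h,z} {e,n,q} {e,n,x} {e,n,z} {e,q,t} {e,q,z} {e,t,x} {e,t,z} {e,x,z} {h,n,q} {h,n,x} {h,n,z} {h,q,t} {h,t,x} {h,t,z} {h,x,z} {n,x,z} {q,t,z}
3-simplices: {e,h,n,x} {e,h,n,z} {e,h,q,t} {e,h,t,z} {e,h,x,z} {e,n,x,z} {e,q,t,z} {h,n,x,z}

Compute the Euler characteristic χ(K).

n_0=7 n_1=20 n_2=22 n_3=8
χ=+7−20+22−8=1

χ(K)=1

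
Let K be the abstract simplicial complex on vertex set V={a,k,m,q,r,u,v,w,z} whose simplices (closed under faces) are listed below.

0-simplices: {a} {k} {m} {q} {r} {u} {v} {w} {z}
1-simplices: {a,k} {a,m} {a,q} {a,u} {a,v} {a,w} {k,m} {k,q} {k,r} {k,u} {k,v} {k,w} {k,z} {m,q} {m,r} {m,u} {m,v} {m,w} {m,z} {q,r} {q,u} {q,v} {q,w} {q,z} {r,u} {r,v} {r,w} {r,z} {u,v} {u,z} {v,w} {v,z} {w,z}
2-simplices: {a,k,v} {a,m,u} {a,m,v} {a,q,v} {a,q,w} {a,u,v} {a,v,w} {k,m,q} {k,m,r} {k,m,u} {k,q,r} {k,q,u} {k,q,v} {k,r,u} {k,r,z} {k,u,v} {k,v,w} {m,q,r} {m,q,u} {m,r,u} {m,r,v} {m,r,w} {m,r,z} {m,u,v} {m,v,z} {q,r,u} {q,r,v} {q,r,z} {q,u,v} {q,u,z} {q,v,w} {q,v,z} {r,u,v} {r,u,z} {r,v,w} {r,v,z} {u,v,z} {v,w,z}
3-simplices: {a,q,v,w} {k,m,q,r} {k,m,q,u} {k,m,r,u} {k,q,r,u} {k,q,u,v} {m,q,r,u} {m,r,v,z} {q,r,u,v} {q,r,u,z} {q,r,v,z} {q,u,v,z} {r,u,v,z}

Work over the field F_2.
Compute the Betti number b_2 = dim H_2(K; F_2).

n_0=9 n_1=33 n_2=38 n_3=13  [Z2]
∂1: piv[ak,am,aq,au,av,aw,kr,kz] rk=8  ker:km,kq,ku,kv,kw,mq,mr,mu,mv,mw,mz,qr,qu,qv,qw,qz,ru,rv,rw,rz,uv,uz,vw,vz,wz
∂2: piv[akv,amu,amv,aqv,aqw,auv,avw,kmq,kmr,kmu,kqr,kqu,kqv,kru,krz,kuv,kvw,mrv,mrw,mrz,mvz,qrz,quz,rvw,vwz] rk=25  ker:mqr,mqu,mru,muv,qru,qrv,quv,qvw,qvz,ruv,ruz,rvz,uvz
∂3: piv[aqvw,kmqr,kmqu,kmru,kqru,kquv,mrvz,qruv,qruz,qrvz,quvz] rk=11  ker:mqru,ruvz
b_2=(38−25)−11=2

b_2=2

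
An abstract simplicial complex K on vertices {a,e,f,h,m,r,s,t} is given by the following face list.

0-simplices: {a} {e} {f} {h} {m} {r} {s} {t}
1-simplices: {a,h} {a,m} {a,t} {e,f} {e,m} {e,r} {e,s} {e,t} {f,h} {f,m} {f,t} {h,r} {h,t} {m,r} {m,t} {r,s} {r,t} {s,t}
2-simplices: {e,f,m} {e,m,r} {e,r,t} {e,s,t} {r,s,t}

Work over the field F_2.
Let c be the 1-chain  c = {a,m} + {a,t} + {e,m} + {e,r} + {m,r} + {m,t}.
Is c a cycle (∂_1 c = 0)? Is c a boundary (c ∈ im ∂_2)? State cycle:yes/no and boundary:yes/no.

n_0=8 n_1=18 n_2=5  [Z2]
∂1: piv[ah,am,at,ef,em,er,es] rk=7  ker:et,fh,fm,ft,hr,ht,mr,mt,rs,rt,st
∂2: piv[efm,emr,ert,est,rst] rk=5
∂1c = 0
c vs im∂2: residual ≠ 0 ⇒ not boundary

cycle:yes boundary:no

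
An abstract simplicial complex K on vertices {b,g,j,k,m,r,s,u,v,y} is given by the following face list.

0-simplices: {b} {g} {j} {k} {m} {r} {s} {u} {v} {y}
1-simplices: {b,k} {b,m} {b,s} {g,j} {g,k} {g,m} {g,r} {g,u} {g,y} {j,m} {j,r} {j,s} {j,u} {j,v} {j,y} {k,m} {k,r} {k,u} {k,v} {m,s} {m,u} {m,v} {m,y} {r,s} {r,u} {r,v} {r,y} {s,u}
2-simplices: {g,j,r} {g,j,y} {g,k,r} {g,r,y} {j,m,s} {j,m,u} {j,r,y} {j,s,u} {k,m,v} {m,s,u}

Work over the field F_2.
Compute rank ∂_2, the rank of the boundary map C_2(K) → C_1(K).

n_0=10 n_1=28 n_2=10  [Z2]
∂1: piv[bk,bm,bs,gj,gk,gr,gu,gy,jv] rk=9  ker:gm,jm,jr,js,ju,jy,km,kr,ku,kv,ms,mu,mv,my,rs,ru,rv,ry,su
∂2: piv[gjr,gjy,gkr,gry,jms,jmu,jsu,kmv] rk=8  ker:jry,msu
rk∂_2=8

rank∂_2=8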